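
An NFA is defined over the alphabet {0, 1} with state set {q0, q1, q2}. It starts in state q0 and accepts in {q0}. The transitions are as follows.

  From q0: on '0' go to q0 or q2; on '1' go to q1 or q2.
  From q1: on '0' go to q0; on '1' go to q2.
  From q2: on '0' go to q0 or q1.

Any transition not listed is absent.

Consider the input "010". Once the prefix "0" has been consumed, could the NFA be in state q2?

Start in {q0}.
Read '0': q0→{q0, q2}; now {q0, q2}.
State q2 is in {q0, q2}.

Yes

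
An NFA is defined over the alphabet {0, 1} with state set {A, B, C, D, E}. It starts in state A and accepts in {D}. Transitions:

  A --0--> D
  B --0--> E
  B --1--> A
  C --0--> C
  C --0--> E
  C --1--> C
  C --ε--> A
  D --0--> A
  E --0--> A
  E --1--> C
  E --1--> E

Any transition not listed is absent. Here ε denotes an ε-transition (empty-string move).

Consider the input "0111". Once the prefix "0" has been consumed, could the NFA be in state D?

Yes

Start in {A}.
Read '0': {A} → {D}.
State D is in {D}.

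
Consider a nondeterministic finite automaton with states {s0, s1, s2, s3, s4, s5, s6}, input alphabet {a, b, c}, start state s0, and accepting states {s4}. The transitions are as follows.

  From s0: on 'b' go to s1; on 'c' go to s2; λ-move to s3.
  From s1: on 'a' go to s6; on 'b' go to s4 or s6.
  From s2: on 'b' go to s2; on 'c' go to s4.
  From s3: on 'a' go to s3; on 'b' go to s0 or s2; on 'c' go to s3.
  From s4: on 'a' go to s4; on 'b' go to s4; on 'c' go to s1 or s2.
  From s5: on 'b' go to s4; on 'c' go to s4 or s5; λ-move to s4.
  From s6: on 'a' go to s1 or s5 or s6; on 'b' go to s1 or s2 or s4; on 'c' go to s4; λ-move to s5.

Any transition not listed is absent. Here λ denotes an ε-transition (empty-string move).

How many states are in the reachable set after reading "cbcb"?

Start: ε-closure({s0}) = {s0, s3}.
Read 'c': {s0, s3} → {s2, s3}.
Read 'b': {s2, s3} → {s0, s2, s3}.
Read 'c': {s0, s2, s3} → {s2, s3, s4}.
Read 'b': {s2, s3, s4} → {s0, s2, s3, s4}.
That set has 4 states.

4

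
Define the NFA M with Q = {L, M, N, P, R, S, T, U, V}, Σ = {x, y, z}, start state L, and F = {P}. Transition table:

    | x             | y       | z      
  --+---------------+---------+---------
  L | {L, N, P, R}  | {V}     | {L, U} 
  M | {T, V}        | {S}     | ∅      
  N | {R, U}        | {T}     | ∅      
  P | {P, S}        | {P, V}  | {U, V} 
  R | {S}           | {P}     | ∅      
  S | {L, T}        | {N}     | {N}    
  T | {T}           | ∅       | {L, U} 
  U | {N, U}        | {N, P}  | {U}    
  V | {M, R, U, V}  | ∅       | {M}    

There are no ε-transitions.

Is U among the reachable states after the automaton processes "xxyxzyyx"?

Yes

Start in {L}.
Read 'x': {L} → {L, N, P, R}.
Read 'x': {L, N, P, R} → {L, N, P, R, S, U}.
Read 'y': {L, N, P, R, S, U} → {N, P, T, V}.
Read 'x': {N, P, T, V} → {M, P, R, S, T, U, V}.
Read 'z': {M, P, R, S, T, U, V} → {L, M, N, U, V}.
Read 'y': {L, M, N, U, V} → {N, P, S, T, V}.
Read 'y': {N, P, S, T, V} → {N, P, T, V}.
Read 'x': {N, P, T, V} → {M, P, R, S, T, U, V}.
State U is in {M, P, R, S, T, U, V}.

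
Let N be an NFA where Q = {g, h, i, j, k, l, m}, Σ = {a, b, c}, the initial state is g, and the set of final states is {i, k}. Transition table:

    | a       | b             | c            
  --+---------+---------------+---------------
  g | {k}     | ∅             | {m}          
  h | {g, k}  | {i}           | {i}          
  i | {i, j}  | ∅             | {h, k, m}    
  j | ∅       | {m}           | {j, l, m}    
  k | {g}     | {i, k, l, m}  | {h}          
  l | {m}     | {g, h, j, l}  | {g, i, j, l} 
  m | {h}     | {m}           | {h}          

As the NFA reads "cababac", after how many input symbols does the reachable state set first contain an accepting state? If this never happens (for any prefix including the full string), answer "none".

Start in {g}.
Read 'c': g→{m}; now {m}.
Read 'a': m→{h}; now {h}.
Read 'b': h→{i}; now {i}.
None of the earlier sets intersect F, but {i} does.

3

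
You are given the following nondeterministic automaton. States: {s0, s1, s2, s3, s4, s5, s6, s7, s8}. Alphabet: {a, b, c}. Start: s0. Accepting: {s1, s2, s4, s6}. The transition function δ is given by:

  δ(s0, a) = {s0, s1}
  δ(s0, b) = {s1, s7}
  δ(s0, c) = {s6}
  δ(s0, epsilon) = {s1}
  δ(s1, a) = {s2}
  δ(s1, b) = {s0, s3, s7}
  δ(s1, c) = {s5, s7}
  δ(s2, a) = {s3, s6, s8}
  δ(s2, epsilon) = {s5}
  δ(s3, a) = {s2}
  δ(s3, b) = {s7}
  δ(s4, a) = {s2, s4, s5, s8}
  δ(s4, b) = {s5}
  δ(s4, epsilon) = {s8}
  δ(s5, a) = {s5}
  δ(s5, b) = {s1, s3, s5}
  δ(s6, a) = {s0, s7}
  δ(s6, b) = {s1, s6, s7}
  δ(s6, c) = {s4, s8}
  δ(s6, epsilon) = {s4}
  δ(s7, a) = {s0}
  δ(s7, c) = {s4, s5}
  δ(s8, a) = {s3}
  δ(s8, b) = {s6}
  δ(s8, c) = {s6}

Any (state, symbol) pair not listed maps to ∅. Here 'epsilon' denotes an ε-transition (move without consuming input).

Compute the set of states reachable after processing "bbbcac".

{s4, s5, s6, s7, s8}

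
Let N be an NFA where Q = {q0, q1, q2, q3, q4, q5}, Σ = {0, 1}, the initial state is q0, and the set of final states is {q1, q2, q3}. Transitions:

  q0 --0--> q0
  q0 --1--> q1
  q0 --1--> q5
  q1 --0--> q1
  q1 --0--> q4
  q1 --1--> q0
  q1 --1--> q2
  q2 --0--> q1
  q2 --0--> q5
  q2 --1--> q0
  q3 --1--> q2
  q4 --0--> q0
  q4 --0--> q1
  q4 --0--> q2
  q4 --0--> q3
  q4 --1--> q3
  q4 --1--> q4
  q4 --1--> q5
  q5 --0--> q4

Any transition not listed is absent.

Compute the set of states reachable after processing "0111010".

Start in {q0}.
Read '0': {q0} → {q0}.
Read '1': {q0} → {q1, q5}.
Read '1': {q1, q5} → {q0, q2}.
Read '1': {q0, q2} → {q0, q1, q5}.
Read '0': {q0, q1, q5} → {q0, q1, q4}.
Read '1': {q0, q1, q4} → {q0, q1, q2, q3, q4, q5}.
Read '0': {q0, q1, q2, q3, q4, q5} → {q0, q1, q2, q3, q4, q5}.

{q0, q1, q2, q3, q4, q5}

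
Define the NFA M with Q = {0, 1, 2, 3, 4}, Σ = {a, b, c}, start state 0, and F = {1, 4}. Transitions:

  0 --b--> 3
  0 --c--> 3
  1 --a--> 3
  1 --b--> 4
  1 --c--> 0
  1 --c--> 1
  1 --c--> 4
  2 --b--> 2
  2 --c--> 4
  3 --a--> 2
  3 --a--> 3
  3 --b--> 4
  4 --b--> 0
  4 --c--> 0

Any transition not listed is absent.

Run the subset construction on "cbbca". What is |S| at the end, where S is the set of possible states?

2

Start in {0}.
Read 'c': 0→{3}; now {3}.
Read 'b': 3→{4}; now {4}.
Read 'b': 4→{0}; now {0}.
Read 'c': 0→{3}; now {3}.
Read 'a': 3→{2, 3}; now {2, 3}.
That set has 2 states.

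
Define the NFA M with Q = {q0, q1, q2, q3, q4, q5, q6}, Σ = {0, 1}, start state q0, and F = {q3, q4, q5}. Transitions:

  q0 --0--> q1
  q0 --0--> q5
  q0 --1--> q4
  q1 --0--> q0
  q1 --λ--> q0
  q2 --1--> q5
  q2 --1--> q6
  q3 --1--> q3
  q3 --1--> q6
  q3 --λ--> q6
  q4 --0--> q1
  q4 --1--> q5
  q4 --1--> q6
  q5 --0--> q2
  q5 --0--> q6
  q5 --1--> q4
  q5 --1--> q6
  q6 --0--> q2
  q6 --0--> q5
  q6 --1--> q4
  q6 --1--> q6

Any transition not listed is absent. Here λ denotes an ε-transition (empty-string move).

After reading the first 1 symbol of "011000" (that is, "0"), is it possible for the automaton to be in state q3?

No

Start in {q0}.
Read '0': {q0} → {q0, q1, q5}.
State q3 is not in {q0, q1, q5}.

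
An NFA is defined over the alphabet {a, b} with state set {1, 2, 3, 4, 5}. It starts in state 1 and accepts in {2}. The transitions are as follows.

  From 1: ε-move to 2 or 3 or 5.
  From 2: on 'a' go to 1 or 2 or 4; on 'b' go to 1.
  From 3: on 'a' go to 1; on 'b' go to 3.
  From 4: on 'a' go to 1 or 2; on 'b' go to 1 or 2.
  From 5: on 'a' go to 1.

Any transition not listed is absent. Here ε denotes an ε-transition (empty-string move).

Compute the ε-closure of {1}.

{1, 2, 3, 5}

Begin with {1}.
ε-move 1 → 2; add 2.
ε-move 1 → 3; add 3.
ε-move 1 → 5; add 5.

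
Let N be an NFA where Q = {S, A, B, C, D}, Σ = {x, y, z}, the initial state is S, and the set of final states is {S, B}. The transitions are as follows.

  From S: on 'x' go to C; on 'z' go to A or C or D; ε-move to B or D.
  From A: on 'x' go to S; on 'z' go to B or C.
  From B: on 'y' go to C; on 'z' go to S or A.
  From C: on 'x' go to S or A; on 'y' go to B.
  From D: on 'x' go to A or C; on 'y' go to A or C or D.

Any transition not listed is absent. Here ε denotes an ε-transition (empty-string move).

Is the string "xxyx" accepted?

Start: ε-closure({S}) = {S, B, D}.
Read 'x': {S, B, D} → {A, C}.
Read 'x': {A, C} → {S, A, B, D}.
Read 'y': {S, A, B, D} → {A, C, D}.
Read 'x': {A, C, D} → {S, A, B, C, D}.
The final set {S, A, B, C, D} contains the accepting states S, B.

Yes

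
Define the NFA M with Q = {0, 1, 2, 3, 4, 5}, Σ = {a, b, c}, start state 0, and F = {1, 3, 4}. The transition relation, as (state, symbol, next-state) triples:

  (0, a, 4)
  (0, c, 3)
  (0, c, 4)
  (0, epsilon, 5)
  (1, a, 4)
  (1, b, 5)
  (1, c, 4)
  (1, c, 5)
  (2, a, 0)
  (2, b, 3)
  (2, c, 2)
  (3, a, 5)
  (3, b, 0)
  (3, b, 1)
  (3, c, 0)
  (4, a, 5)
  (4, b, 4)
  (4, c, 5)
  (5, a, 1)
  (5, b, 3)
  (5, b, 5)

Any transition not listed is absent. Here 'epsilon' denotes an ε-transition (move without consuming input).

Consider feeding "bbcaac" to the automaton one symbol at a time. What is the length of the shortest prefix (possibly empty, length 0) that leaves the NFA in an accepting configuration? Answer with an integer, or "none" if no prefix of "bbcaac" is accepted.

Start: ε-closure({0}) = {0, 5}.
Read 'b': 0→∅, 5→{3, 5}; now {3, 5}.
None of the earlier sets intersect F, but {3, 5} does.

1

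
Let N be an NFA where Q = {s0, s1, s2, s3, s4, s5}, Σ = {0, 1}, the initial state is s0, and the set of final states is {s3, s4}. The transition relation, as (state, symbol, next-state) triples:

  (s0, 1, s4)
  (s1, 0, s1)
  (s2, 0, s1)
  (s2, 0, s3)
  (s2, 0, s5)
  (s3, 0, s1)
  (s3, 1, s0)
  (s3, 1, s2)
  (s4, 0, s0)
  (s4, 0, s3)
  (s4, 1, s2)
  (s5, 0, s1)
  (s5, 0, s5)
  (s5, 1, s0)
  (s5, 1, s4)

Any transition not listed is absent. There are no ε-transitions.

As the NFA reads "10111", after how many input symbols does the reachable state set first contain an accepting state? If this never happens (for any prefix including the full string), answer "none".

1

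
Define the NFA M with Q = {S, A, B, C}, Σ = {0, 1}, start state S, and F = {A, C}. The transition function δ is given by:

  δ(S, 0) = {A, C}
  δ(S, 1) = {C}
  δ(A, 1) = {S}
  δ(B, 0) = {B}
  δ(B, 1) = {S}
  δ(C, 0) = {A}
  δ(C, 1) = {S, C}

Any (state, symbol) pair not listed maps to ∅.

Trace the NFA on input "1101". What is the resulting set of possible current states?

Start in {S}.
Read '1': S→{C}; now {C}.
Read '1': C→{S, C}; now {S, C}.
Read '0': S→{A, C}, C→{A}; now {A, C}.
Read '1': A→{S}, C→{S, C}; now {S, C}.

{S, C}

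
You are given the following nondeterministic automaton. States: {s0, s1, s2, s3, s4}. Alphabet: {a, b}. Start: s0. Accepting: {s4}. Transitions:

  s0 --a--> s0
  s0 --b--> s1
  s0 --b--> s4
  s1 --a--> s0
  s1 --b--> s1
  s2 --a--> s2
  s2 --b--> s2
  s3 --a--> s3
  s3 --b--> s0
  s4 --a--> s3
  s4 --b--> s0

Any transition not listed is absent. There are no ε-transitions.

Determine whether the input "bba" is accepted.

No

Start in {s0}.
Read 'b': s0→{s1, s4}; now {s1, s4}.
Read 'b': s1→{s1}, s4→{s0}; now {s0, s1}.
Read 'a': s0→{s0}, s1→{s0}; now {s0}.
The final set {s0} contains no accepting state.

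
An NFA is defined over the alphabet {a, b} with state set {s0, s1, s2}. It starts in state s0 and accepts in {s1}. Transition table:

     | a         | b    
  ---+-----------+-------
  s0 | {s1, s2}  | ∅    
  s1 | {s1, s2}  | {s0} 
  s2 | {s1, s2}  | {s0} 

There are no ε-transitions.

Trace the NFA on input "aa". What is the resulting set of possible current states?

{s1, s2}

Start in {s0}.
Read 'a': {s0} → {s1, s2}.
Read 'a': {s1, s2} → {s1, s2}.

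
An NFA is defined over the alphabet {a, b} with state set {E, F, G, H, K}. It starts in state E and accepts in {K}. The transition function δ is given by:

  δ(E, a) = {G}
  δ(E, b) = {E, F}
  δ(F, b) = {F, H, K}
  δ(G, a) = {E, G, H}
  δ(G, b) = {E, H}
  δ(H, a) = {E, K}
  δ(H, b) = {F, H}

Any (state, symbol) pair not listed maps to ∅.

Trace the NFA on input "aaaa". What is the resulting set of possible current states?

{E, G, H, K}

Start in {E}.
Read 'a': {E} → {G}.
Read 'a': {G} → {E, G, H}.
Read 'a': {E, G, H} → {E, G, H, K}.
Read 'a': {E, G, H, K} → {E, G, H, K}.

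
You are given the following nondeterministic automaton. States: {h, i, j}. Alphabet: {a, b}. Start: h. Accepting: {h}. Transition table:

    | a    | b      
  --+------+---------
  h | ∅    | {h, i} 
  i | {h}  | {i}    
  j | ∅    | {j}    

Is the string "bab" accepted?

Yes

Start in {h}.
Read 'b': h→{h, i}; now {h, i}.
Read 'a': h→∅, i→{h}; now {h}.
Read 'b': h→{h, i}; now {h, i}.
The final set {h, i} contains the accepting state h.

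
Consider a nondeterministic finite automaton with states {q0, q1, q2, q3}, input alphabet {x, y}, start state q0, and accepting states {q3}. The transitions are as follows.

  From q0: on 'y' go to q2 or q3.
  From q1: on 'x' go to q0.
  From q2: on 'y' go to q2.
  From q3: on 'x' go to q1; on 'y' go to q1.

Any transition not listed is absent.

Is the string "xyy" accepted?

Start in {q0}.
Read 'x': q0→∅; now ∅.
The set is empty and remains empty for the remaining 2 symbols.
The final set ∅ contains no accepting state.

No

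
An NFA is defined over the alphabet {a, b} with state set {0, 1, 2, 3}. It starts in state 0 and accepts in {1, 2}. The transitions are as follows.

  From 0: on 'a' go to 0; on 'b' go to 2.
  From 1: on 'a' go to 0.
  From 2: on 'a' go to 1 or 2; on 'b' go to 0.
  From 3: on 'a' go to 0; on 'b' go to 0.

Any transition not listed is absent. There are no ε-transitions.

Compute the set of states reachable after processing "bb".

{0}

Start in {0}.
Read 'b': {0} → {2}.
Read 'b': {2} → {0}.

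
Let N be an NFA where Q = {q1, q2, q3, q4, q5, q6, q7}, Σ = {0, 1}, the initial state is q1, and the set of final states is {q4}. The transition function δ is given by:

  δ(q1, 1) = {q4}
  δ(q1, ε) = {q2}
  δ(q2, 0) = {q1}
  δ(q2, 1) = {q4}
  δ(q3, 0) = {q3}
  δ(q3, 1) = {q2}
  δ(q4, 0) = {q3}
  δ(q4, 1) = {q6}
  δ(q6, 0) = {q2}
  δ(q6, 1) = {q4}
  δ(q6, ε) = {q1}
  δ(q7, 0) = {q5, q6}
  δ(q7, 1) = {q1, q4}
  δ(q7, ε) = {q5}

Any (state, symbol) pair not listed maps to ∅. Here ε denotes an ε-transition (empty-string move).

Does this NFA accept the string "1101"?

Start: ε-closure({q1}) = {q1, q2}.
Read '1': {q1, q2} → {q4}.
Read '1': {q4} → {q1, q2, q6}.
Read '0': {q1, q2, q6} → {q1, q2}.
Read '1': {q1, q2} → {q4}.
The final set {q4} contains the accepting state q4.

Yes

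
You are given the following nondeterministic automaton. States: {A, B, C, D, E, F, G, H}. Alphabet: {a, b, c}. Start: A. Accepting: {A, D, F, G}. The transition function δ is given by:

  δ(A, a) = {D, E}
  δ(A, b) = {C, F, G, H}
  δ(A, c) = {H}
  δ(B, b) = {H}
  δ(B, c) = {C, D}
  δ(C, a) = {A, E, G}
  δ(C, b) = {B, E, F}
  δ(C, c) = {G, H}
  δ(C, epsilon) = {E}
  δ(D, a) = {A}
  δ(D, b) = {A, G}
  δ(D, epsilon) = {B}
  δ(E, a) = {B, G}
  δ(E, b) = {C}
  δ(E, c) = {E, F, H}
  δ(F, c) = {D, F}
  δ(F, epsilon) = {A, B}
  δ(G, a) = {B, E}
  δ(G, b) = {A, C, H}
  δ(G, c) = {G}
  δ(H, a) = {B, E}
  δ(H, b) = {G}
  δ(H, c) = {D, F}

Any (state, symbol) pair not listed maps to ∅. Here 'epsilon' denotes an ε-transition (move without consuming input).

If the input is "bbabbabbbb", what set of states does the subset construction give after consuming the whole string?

Start in {A}.
Read 'b': A→{C, F, G, H}; union {C, F, G, H}; ε-closure = {A, B, C, E, F, G, H}.
Read 'b': A→{C, F, G, H}, B→{H}, C→{B, E, F}, E→{C}, F→∅, G→{A, C, H}, H→{G}; now {A, B, C, E, F, G, H}.
Read 'a': A→{D, E}, B→∅, C→{A, E, G}, E→{B, G}, F→∅, G→{B, E}, H→{B, E}; now {A, B, D, E, G}.
Read 'b': A→{C, F, G, H}, B→{H}, D→{A, G}, E→{C}, G→{A, C, H}; union {A, C, F, G, H}; ε-closure = {A, B, C, E, F, G, H}.
Read 'b': A→{C, F, G, H}, B→{H}, C→{B, E, F}, E→{C}, F→∅, G→{A, C, H}, H→{G}; now {A, B, C, E, F, G, H}.
Read 'a': A→{D, E}, B→∅, C→{A, E, G}, E→{B, G}, F→∅, G→{B, E}, H→{B, E}; now {A, B, D, E, G}.
Read 'b': A→{C, F, G, H}, B→{H}, D→{A, G}, E→{C}, G→{A, C, H}; union {A, C, F, G, H}; ε-closure = {A, B, C, E, F, G, H}.
Read 'b': A→{C, F, G, H}, B→{H}, C→{B, E, F}, E→{C}, F→∅, G→{A, C, H}, H→{G}; now {A, B, C, E, F, G, H}.
Read 'b': A→{C, F, G, H}, B→{H}, C→{B, E, F}, E→{C}, F→∅, G→{A, C, H}, H→{G}; now {A, B, C, E, F, G, H}.
Read 'b': A→{C, F, G, H}, B→{H}, C→{B, E, F}, E→{C}, F→∅, G→{A, C, H}, H→{G}; now {A, B, C, E, F, G, H}.

{A, B, C, E, F, G, H}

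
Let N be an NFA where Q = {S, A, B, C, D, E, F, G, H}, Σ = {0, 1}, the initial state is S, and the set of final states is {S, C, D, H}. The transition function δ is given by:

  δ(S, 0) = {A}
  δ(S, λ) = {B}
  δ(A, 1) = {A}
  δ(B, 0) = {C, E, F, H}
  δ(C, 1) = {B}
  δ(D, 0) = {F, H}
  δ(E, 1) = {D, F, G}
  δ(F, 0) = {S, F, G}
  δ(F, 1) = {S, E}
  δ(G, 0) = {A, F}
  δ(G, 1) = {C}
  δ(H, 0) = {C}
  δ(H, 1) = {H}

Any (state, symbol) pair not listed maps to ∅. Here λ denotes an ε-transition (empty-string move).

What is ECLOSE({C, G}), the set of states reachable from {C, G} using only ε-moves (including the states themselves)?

Begin with {C, G}.
No ε-moves leave this set, so the closure equals the set itself.

{C, G}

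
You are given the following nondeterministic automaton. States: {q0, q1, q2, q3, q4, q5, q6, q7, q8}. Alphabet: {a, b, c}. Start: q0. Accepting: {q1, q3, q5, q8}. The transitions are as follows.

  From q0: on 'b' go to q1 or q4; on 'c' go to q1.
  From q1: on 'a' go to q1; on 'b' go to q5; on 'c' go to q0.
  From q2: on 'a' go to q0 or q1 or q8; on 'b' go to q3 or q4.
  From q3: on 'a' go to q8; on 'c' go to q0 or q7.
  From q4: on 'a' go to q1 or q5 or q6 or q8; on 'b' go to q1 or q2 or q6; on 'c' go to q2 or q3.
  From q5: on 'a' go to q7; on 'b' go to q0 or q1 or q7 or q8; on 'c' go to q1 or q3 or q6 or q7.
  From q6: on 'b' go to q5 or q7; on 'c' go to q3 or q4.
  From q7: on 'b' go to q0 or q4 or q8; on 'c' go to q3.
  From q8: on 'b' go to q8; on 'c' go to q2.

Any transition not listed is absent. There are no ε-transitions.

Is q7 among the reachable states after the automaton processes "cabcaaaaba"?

Yes

Start in {q0}.
Read 'c': {q0} → {q1}.
Read 'a': {q1} → {q1}.
Read 'b': {q1} → {q5}.
Read 'c': {q5} → {q1, q3, q6, q7}.
Read 'a': {q1, q3, q6, q7} → {q1, q8}.
Read 'a': {q1, q8} → {q1}.
Read 'a': {q1} → {q1}.
Read 'a': {q1} → {q1}.
Read 'b': {q1} → {q5}.
Read 'a': {q5} → {q7}.
State q7 is in {q7}.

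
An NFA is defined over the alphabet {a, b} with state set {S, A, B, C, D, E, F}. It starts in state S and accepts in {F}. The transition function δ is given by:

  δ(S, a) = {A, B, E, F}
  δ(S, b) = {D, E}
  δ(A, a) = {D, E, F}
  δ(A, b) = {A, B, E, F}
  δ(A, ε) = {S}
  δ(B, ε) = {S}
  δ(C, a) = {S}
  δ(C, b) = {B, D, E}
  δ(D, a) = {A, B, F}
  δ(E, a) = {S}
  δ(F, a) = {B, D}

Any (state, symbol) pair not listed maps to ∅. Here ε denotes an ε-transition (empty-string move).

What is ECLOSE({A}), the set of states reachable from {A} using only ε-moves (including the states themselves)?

Begin with {A}.
ε-move A → S; add S.

{S, A}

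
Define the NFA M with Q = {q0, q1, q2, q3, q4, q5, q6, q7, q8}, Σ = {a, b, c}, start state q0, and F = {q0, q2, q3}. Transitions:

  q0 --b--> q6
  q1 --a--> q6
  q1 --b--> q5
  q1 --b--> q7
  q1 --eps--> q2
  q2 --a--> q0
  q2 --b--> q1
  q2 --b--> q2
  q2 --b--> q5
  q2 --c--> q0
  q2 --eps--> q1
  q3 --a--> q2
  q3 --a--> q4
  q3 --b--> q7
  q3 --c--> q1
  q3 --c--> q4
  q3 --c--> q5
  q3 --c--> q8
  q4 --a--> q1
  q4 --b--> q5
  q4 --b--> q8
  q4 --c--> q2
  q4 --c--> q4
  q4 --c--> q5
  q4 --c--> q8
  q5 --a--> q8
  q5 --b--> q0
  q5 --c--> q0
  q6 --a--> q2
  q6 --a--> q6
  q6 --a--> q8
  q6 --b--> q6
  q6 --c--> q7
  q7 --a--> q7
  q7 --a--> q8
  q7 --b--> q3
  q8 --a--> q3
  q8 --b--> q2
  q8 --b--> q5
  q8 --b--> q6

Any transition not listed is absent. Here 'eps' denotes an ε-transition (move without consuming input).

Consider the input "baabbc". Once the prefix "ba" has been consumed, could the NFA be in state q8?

Start in {q0}.
Read 'b': {q0} → {q6}.
Read 'a': {q6} → {q1, q2, q6, q8}.
State q8 is in {q1, q2, q6, q8}.

Yes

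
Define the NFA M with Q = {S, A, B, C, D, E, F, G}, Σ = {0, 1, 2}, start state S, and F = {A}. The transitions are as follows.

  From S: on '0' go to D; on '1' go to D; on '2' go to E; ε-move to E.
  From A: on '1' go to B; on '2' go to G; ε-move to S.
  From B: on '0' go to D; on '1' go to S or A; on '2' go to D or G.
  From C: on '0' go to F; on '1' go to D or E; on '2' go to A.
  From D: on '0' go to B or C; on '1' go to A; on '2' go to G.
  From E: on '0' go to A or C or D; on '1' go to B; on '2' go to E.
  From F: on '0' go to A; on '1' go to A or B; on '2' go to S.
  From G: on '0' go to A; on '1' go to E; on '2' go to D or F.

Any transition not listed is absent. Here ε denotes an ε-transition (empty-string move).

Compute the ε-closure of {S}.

{S, E}

Begin with {S}.
ε-move S → E; add E.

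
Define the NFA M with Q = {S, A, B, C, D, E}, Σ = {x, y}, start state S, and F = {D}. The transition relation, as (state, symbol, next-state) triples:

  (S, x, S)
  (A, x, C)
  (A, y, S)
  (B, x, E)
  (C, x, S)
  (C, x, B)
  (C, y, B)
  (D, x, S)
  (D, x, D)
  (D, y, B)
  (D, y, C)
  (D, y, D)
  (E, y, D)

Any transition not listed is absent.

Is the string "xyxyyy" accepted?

No

Start in {S}.
Read 'x': S→{S}; now {S}.
Read 'y': S→∅; now ∅.
The set is empty and remains empty for the remaining 4 symbols.
The final set ∅ contains no accepting state.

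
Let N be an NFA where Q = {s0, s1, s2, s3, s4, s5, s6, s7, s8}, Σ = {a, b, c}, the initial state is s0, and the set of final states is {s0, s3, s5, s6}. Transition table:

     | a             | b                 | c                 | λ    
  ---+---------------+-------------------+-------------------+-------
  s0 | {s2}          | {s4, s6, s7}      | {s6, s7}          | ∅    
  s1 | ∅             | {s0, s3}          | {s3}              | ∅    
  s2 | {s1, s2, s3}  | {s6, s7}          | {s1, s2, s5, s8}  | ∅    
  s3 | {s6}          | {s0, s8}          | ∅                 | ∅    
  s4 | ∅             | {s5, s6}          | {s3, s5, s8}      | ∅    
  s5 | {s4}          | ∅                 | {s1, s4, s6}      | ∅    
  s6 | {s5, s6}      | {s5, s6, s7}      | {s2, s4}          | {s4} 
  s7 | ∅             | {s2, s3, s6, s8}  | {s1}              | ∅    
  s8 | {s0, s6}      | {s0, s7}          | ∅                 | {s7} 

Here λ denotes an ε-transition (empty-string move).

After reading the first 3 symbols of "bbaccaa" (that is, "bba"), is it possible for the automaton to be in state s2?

Start in {s0}.
Read 'b': s0→{s4, s6, s7}; now {s4, s6, s7}.
Read 'b': s4→{s5, s6}, s6→{s5, s6, s7}, s7→{s2, s3, s6, s8}; union {s2, s3, s5, s6, s7, s8}; ε-closure = {s2, s3, s4, s5, s6, s7, s8}.
Read 'a': s2→{s1, s2, s3}, s3→{s6}, s4→∅, s5→{s4}, s6→{s5, s6}, s7→∅, s8→{s0, s6}; now {s0, s1, s2, s3, s4, s5, s6}.
State s2 is in {s0, s1, s2, s3, s4, s5, s6}.

Yes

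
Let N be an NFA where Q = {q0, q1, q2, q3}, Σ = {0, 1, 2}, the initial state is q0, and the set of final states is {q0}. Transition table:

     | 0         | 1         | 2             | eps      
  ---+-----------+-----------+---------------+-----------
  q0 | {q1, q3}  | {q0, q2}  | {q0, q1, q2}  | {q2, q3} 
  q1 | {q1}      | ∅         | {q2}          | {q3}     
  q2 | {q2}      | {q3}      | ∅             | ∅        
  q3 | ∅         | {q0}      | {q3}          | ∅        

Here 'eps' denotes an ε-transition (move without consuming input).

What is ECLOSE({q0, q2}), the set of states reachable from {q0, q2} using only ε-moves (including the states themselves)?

{q0, q2, q3}

Begin with {q0, q2}.
ε-move q0 → q3; add q3.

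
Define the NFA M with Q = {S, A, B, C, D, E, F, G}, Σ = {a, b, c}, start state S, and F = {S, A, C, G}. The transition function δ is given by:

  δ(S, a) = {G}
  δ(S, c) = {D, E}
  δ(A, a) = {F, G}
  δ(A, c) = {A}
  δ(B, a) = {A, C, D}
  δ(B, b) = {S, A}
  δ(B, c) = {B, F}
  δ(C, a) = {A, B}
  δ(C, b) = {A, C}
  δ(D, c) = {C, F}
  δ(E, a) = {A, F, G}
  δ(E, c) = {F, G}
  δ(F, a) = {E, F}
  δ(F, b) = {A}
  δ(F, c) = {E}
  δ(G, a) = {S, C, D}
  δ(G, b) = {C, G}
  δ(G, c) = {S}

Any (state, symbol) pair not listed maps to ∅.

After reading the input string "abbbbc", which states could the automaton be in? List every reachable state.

{S, A}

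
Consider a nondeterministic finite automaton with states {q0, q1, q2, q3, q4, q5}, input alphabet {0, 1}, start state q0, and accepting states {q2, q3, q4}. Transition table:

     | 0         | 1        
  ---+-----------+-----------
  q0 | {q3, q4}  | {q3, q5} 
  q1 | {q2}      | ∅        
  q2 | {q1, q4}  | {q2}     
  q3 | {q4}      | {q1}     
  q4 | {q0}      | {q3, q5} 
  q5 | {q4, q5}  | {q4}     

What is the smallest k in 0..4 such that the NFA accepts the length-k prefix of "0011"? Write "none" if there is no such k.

1

Start in {q0}.
Read '0': {q0} → {q3, q4}.
None of the earlier sets intersect F, but {q3, q4} does.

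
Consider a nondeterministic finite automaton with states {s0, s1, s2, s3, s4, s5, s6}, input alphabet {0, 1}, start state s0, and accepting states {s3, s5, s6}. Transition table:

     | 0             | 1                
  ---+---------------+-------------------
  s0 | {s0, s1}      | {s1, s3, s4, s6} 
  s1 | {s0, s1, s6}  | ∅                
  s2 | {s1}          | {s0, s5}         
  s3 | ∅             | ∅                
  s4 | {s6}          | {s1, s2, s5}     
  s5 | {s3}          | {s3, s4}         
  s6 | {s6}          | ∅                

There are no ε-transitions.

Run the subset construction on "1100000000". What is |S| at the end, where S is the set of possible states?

3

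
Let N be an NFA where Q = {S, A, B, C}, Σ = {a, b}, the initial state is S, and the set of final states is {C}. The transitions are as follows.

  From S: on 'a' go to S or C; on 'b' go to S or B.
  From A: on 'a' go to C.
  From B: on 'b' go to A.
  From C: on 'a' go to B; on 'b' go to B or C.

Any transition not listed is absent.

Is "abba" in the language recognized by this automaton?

Yes

Start in {S}.
Read 'a': {S} → {S, C}.
Read 'b': {S, C} → {S, B, C}.
Read 'b': {S, B, C} → {S, A, B, C}.
Read 'a': {S, A, B, C} → {S, B, C}.
The final set {S, B, C} contains the accepting state C.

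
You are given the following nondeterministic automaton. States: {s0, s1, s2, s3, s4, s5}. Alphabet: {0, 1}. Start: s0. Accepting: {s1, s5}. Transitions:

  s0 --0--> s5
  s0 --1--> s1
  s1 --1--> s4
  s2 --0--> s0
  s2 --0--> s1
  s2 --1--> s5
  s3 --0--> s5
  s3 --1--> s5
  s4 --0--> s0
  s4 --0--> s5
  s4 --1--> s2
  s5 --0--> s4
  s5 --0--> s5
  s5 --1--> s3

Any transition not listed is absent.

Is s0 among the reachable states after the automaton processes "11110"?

No

Start in {s0}.
Read '1': s0→{s1}; now {s1}.
Read '1': s1→{s4}; now {s4}.
Read '1': s4→{s2}; now {s2}.
Read '1': s2→{s5}; now {s5}.
Read '0': s5→{s4, s5}; now {s4, s5}.
State s0 is not in {s4, s5}.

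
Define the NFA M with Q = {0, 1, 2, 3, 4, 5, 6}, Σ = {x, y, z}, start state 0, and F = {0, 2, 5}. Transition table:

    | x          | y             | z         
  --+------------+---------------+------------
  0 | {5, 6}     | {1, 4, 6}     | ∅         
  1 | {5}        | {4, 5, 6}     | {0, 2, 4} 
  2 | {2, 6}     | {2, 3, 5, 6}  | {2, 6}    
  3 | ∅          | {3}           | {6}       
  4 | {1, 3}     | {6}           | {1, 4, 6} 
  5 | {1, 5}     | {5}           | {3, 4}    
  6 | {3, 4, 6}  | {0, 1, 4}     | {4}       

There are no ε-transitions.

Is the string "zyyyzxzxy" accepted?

Start in {0}.
Read 'z': 0→∅; now ∅.
The set is empty and remains empty for the remaining 8 symbols.
The final set ∅ contains no accepting state.

No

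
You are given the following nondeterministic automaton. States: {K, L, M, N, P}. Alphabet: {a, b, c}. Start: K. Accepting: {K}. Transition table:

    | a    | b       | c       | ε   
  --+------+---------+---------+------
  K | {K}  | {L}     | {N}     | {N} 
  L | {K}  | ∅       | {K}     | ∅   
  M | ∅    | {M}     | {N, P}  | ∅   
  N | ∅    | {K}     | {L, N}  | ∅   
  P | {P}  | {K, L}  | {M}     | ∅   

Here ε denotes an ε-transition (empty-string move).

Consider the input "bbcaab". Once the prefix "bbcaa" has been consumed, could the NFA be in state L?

No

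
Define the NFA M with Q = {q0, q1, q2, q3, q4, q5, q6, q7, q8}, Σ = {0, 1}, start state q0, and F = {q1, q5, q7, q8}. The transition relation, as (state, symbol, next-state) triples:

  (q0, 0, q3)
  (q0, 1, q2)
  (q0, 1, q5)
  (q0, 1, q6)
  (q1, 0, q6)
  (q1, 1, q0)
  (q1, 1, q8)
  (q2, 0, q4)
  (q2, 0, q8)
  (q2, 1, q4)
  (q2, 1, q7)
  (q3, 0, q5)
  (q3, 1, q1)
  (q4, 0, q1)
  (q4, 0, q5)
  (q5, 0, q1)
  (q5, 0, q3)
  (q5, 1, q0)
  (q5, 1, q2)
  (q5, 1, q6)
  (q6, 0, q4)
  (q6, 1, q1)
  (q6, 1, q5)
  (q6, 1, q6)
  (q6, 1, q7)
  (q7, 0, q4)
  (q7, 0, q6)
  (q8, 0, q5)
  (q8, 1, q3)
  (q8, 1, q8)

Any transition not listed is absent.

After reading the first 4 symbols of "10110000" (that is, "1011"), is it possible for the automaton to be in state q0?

Yes

Start in {q0}.
Read '1': {q0} → {q2, q5, q6}.
Read '0': {q2, q5, q6} → {q1, q3, q4, q8}.
Read '1': {q1, q3, q4, q8} → {q0, q1, q3, q8}.
Read '1': {q0, q1, q3, q8} → {q0, q1, q2, q3, q5, q6, q8}.
State q0 is in {q0, q1, q2, q3, q5, q6, q8}.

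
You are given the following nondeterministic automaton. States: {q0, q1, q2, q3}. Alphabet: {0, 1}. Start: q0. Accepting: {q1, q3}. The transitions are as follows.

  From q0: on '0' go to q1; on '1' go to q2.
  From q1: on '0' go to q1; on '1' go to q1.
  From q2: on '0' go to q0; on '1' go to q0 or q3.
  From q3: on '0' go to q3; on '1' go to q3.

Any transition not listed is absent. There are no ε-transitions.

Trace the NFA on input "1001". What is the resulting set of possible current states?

Start in {q0}.
Read '1': {q0} → {q2}.
Read '0': {q2} → {q0}.
Read '0': {q0} → {q1}.
Read '1': {q1} → {q1}.

{q1}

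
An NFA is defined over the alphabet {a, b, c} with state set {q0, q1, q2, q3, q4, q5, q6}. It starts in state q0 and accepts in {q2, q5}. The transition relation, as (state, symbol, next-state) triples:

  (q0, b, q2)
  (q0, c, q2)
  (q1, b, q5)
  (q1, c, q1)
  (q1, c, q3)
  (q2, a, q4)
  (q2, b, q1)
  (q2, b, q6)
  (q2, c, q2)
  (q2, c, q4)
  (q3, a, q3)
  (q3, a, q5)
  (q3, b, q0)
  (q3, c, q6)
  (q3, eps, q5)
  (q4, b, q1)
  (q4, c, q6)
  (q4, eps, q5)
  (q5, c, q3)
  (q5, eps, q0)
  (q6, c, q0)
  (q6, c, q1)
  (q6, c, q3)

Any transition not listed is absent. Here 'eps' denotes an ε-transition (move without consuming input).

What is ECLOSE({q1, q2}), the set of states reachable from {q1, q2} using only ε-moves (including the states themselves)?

Begin with {q1, q2}.
No ε-moves leave this set, so the closure equals the set itself.

{q1, q2}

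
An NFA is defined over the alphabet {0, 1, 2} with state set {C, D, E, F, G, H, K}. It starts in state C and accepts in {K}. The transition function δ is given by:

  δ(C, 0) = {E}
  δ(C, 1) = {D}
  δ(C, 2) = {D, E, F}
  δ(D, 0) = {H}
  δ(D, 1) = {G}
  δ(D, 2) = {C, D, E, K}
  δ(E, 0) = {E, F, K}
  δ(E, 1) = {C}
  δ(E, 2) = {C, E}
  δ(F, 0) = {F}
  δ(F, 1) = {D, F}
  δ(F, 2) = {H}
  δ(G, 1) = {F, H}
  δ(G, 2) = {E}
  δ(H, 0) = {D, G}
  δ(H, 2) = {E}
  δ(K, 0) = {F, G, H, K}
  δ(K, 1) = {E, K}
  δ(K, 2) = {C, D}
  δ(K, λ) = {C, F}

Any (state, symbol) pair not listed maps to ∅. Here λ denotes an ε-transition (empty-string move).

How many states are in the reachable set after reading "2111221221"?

6

Start in {C}.
Read '2': C→{D, E, F}; now {D, E, F}.
Read '1': D→{G}, E→{C}, F→{D, F}; now {C, D, F, G}.
Read '1': C→{D}, D→{G}, F→{D, F}, G→{F, H}; now {D, F, G, H}.
Read '1': D→{G}, F→{D, F}, G→{F, H}, H→∅; now {D, F, G, H}.
Read '2': D→{C, D, E, K}, F→{H}, G→{E}, H→{E}; union {C, D, E, H, K}; ε-closure = {C, D, E, F, H, K}.
Read '2': C→{D, E, F}, D→{C, D, E, K}, E→{C, E}, F→{H}, H→{E}, K→{C, D}; now {C, D, E, F, H, K}.
Read '1': C→{D}, D→{G}, E→{C}, F→{D, F}, H→∅, K→{E, K}; now {C, D, E, F, G, K}.
Read '2': C→{D, E, F}, D→{C, D, E, K}, E→{C, E}, F→{H}, G→{E}, K→{C, D}; now {C, D, E, F, H, K}.
Read '2': C→{D, E, F}, D→{C, D, E, K}, E→{C, E}, F→{H}, H→{E}, K→{C, D}; now {C, D, E, F, H, K}.
Read '1': C→{D}, D→{G}, E→{C}, F→{D, F}, H→∅, K→{E, K}; now {C, D, E, F, G, K}.
That set has 6 states.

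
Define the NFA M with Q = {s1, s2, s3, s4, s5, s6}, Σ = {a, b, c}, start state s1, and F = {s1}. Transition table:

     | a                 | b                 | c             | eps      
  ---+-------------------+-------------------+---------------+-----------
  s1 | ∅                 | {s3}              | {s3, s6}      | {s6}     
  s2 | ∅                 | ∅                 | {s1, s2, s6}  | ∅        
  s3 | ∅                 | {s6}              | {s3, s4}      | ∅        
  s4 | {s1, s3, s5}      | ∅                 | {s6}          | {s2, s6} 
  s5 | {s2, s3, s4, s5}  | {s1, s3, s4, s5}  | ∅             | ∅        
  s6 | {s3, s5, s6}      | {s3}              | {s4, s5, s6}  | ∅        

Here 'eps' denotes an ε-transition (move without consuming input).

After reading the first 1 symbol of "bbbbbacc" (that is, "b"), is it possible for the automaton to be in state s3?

Yes

Start: ε-closure({s1}) = {s1, s6}.
Read 'b': {s1, s6} → {s3}.
State s3 is in {s3}.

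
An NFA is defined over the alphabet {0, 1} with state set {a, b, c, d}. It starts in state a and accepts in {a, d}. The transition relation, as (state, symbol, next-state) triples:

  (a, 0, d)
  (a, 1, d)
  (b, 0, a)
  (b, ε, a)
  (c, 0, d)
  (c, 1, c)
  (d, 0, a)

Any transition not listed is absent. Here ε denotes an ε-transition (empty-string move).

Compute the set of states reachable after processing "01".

∅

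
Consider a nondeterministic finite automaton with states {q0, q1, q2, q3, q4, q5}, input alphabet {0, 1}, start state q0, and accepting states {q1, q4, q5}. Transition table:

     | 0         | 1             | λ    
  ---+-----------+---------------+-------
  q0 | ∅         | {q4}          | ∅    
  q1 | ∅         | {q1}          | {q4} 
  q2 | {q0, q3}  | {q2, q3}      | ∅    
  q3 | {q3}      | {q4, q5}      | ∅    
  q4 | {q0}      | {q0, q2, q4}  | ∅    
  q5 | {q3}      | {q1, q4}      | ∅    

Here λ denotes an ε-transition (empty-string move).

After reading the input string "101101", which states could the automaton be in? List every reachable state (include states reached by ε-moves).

Start in {q0}.
Read '1': q0→{q4}; now {q4}.
Read '0': q4→{q0}; now {q0}.
Read '1': q0→{q4}; now {q4}.
Read '1': q4→{q0, q2, q4}; now {q0, q2, q4}.
Read '0': q0→∅, q2→{q0, q3}, q4→{q0}; now {q0, q3}.
Read '1': q0→{q4}, q3→{q4, q5}; now {q4, q5}.

{q4, q5}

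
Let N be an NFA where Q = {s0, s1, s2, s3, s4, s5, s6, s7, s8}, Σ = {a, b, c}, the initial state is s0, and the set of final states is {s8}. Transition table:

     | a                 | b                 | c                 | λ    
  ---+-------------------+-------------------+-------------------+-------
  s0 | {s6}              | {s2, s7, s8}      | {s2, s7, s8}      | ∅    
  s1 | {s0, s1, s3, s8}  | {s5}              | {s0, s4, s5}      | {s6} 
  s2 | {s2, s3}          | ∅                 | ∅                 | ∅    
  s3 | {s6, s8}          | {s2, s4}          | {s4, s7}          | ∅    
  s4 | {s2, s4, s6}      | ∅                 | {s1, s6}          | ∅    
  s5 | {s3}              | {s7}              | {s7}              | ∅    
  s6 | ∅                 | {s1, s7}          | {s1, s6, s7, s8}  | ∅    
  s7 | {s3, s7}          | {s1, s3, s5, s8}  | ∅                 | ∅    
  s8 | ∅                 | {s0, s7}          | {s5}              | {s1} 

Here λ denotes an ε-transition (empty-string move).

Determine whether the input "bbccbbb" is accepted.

Yes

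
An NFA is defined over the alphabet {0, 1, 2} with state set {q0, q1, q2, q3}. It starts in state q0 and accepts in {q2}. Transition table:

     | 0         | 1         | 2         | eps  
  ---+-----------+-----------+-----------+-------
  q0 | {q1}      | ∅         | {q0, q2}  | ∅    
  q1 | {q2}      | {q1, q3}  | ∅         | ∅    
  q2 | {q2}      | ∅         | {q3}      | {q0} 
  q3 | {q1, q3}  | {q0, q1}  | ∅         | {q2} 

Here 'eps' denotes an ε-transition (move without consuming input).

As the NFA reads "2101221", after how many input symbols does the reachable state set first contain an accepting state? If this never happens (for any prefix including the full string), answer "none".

1

Start in {q0}.
Read '2': q0→{q0, q2}; now {q0, q2}.
None of the earlier sets intersect F, but {q0, q2} does.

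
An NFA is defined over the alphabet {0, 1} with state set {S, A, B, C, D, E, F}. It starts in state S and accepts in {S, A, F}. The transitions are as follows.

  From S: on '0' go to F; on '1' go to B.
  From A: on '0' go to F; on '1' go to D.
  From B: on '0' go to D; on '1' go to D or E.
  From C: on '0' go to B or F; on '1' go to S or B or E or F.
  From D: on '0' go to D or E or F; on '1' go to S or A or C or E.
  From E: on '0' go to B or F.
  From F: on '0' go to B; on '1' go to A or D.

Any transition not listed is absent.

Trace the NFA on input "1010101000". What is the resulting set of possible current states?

{B, D, E, F}

Start in {S}.
Read '1': S→{B}; now {B}.
Read '0': B→{D}; now {D}.
Read '1': D→{S, A, C, E}; now {S, A, C, E}.
Read '0': S→{F}, A→{F}, C→{B, F}, E→{B, F}; now {B, F}.
Read '1': B→{D, E}, F→{A, D}; now {A, D, E}.
Read '0': A→{F}, D→{D, E, F}, E→{B, F}; now {B, D, E, F}.
Read '1': B→{D, E}, D→{S, A, C, E}, E→∅, F→{A, D}; now {S, A, C, D, E}.
Read '0': S→{F}, A→{F}, C→{B, F}, D→{D, E, F}, E→{B, F}; now {B, D, E, F}.
Read '0': B→{D}, D→{D, E, F}, E→{B, F}, F→{B}; now {B, D, E, F}.
Read '0': B→{D}, D→{D, E, F}, E→{B, F}, F→{B}; now {B, D, E, F}.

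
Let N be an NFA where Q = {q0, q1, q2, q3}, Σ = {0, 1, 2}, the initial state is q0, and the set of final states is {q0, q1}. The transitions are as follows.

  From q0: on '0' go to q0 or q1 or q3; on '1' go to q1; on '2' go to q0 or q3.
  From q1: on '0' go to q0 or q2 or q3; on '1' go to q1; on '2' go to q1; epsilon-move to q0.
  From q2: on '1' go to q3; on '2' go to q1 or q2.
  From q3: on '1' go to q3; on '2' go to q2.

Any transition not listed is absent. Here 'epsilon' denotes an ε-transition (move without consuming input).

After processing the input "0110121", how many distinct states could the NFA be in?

Start in {q0}.
Read '0': q0→{q0, q1, q3}; now {q0, q1, q3}.
Read '1': q0→{q1}, q1→{q1}, q3→{q3}; union {q1, q3}; ε-closure = {q0, q1, q3}.
Read '1': q0→{q1}, q1→{q1}, q3→{q3}; union {q1, q3}; ε-closure = {q0, q1, q3}.
Read '0': q0→{q0, q1, q3}, q1→{q0, q2, q3}, q3→∅; now {q0, q1, q2, q3}.
Read '1': q0→{q1}, q1→{q1}, q2→{q3}, q3→{q3}; union {q1, q3}; ε-closure = {q0, q1, q3}.
Read '2': q0→{q0, q3}, q1→{q1}, q3→{q2}; now {q0, q1, q2, q3}.
Read '1': q0→{q1}, q1→{q1}, q2→{q3}, q3→{q3}; union {q1, q3}; ε-closure = {q0, q1, q3}.
That set has 3 states.

3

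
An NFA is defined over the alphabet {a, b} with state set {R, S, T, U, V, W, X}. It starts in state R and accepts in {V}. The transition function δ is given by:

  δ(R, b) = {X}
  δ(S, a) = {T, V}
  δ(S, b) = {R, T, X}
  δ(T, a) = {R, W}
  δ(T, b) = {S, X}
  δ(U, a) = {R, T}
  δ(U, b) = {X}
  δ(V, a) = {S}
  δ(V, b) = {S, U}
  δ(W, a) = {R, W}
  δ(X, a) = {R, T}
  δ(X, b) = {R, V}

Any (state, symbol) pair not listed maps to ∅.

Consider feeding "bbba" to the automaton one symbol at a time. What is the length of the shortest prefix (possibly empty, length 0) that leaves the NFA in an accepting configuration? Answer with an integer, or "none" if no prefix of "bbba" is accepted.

2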